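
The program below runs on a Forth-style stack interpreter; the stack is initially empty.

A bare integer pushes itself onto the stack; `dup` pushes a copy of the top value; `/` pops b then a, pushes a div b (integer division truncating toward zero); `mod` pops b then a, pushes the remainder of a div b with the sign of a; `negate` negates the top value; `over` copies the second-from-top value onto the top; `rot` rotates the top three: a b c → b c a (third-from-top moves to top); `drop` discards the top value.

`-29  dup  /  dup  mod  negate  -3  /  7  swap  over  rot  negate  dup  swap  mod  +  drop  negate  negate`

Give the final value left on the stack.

0

-29    → [-29]
dup    → [-29, -29]
/      → [1]
dup    → [1, 1]
mod    → [0]
negate → [0]
-3     → [0, -3]
/      → [0]
7      → [0, 7]
swap   → [7, 0]
over   → [7, 0, 7]
rot    → [0, 7, 7]
negate → [0, 7, -7]
dup    → [0, 7, -7, -7]
swap   → [0, 7, -7, -7]
mod    → [0, 7, 0]
+      → [0, 7]
drop   → [0]
negate → [0]
negate → [0]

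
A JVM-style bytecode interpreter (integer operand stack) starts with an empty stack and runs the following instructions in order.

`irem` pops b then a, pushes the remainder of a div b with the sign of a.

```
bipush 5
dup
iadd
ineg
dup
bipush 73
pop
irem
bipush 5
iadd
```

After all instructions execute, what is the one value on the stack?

bipush 5  : 5
dup       : 5 5
iadd      : 10
ineg      : -10
dup       : -10 -10
bipush 73 : -10 -10 73
pop       : -10 -10
irem      : 0
bipush 5  : 0 5
iadd      : 5

5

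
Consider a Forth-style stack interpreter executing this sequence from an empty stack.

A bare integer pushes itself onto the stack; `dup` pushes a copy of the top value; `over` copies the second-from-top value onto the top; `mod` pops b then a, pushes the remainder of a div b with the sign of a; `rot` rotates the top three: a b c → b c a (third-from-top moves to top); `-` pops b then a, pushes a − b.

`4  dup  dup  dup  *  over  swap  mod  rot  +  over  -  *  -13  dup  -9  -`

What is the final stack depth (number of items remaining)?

3

4    → [4]
dup  → [4, 4]
dup  → [4, 4, 4]
dup  → [4, 4, 4, 4]
*    → [4, 4, 16]
over → [4, 4, 16, 4]
swap → [4, 4, 4, 16]
mod  → [4, 4, 4]
rot  → [4, 4, 4]
+    → [4, 8]
over → [4, 8, 4]
-    → [4, 4]
*    → [16]
-13  → [16, -13]
dup  → [16, -13, -13]
-9   → [16, -13, -13, -9]
-    → [16, -13, -4]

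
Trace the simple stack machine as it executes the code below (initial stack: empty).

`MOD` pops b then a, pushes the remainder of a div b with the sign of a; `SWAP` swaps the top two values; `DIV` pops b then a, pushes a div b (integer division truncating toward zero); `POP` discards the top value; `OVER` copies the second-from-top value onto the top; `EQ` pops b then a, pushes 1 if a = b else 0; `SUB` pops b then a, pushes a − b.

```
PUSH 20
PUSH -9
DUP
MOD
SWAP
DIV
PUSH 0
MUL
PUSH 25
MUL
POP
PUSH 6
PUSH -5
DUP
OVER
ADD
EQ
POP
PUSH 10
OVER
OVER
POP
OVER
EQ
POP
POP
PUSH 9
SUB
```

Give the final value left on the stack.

-3

PUSH 20 → 20
PUSH -9 → 20 -9
DUP     → 20 -9 -9
MOD     → 20 0
SWAP    → 0 20
DIV     → 0
PUSH 0  → 0 0
MUL     → 0
PUSH 25 → 0 25
MUL     → 0
POP     → (empty)
PUSH 6  → 6
PUSH -5 → 6 -5
DUP     → 6 -5 -5
OVER    → 6 -5 -5 -5
ADD     → 6 -5 -10
EQ      → 6 0
POP     → 6
PUSH 10 → 6 10
OVER    → 6 10 6
OVER    → 6 10 6 10
POP     → 6 10 6
OVER    → 6 10 6 10
EQ      → 6 10 0
POP     → 6 10
POP     → 6
PUSH 9  → 6 9
SUB     → -3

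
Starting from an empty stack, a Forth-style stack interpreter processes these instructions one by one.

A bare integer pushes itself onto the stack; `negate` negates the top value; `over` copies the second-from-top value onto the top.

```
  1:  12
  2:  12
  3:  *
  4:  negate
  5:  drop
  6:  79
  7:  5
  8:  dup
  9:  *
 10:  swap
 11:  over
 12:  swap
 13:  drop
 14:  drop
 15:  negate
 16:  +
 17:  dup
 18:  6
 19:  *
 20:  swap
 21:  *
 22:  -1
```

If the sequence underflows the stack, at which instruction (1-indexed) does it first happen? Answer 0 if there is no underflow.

12     → 12
12     → 12 12
*      → 144
negate → -144
drop   → (empty)
79     → 79
5      → 79 5
dup    → 79 5 5
*      → 79 25
swap   → 25 79
over   → 25 79 25
swap   → 25 25 79
drop   → 25 25
drop   → 25
negate → -25
+  — needs 2 operands, stack has 1 → underflow

16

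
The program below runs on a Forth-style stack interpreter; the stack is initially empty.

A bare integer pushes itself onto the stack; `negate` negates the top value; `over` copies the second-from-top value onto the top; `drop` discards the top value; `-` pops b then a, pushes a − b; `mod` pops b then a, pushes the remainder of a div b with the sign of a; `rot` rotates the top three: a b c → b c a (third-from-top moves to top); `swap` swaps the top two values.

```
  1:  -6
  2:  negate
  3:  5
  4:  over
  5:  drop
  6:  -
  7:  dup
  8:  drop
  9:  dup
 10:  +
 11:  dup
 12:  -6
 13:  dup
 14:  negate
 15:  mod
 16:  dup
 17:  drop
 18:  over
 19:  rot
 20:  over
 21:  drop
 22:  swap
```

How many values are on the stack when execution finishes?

-6      -6
negate  6
5       6 5
over    6 5 6
drop    6 5
-       1
dup     1 1
drop    1
dup     1 1
+       2
dup     2 2
-6      2 2 -6
dup     2 2 -6 -6
negate  2 2 -6 6
mod     2 2 0
dup     2 2 0 0
drop    2 2 0
over    2 2 0 2
rot     2 0 2 2
over    2 0 2 2 2
drop    2 0 2 2
swap    2 0 2 2

4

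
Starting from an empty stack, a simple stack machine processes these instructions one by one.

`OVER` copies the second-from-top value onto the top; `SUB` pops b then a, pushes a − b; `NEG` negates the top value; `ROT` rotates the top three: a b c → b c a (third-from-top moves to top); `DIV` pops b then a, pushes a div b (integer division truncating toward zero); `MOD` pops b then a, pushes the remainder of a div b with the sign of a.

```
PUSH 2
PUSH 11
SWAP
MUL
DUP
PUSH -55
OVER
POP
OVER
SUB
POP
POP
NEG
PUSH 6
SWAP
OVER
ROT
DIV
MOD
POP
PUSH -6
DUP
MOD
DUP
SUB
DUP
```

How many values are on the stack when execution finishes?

PUSH 2   : 2
PUSH 11  : 2 11
SWAP     : 11 2
MUL      : 22
DUP      : 22 22
PUSH -55 : 22 22 -55
OVER     : 22 22 -55 22
POP      : 22 22 -55
OVER     : 22 22 -55 22
SUB      : 22 22 -77
POP      : 22 22
POP      : 22
NEG      : -22
PUSH 6   : -22 6
SWAP     : 6 -22
OVER     : 6 -22 6
ROT      : -22 6 6
DIV      : -22 1
MOD      : 0
POP      : (empty)
PUSH -6  : -6
DUP      : -6 -6
MOD      : 0
DUP      : 0 0
SUB      : 0
DUP      : 0 0

2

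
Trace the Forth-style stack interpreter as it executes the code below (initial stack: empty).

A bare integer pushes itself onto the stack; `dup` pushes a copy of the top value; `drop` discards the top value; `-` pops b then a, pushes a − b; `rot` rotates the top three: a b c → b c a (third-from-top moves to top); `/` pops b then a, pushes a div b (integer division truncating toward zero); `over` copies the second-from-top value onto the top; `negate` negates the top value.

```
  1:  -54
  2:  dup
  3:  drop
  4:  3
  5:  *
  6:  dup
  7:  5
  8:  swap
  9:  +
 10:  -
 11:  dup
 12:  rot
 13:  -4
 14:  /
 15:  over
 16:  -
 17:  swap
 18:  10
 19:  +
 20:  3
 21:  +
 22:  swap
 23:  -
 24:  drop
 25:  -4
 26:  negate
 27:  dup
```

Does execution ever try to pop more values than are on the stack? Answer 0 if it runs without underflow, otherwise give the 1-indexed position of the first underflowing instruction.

-54  : -54
dup  : -54 -54
drop : -54
3    : -54 3
*    : -162
dup  : -162 -162
5    : -162 -162 5
swap : -162 5 -162
+    : -162 -157
-    : -5
dup  : -5 -5
rot  — needs 3 operands, stack has 2 → underflow

12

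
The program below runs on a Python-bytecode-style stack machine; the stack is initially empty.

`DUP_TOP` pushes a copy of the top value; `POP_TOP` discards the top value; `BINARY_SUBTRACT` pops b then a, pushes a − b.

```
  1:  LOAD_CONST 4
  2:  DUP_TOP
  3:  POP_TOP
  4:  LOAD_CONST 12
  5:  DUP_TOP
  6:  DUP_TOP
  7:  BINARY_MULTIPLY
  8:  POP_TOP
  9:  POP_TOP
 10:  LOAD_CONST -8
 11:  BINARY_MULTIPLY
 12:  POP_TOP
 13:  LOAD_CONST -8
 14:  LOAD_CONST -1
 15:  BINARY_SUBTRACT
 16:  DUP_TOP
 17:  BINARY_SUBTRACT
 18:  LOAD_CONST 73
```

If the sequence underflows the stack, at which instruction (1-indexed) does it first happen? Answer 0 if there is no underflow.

0

LOAD_CONST 4     4
DUP_TOP          4 4
POP_TOP          4
LOAD_CONST 12    4 12
DUP_TOP          4 12 12
DUP_TOP          4 12 12 12
BINARY_MULTIPLY  4 12 144
POP_TOP          4 12
POP_TOP          4
LOAD_CONST -8    4 -8
BINARY_MULTIPLY  -32
POP_TOP          (empty)
LOAD_CONST -8    -8
LOAD_CONST -1    -8 -1
BINARY_SUBTRACT  -7
DUP_TOP          -7 -7
BINARY_SUBTRACT  0
LOAD_CONST 73    0 73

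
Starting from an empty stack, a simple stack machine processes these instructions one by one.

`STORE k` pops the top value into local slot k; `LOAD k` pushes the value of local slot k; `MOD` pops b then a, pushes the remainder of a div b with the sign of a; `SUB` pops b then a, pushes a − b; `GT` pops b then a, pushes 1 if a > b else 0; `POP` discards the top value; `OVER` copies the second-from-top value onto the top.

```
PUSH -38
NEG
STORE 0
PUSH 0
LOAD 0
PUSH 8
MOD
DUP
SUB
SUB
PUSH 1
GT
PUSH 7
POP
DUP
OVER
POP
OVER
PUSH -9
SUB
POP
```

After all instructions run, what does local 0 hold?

38

PUSH -38 -> -38
NEG      -> 38
STORE 0  -> (empty)
PUSH 0   -> 0
LOAD 0   -> 0 38
PUSH 8   -> 0 38 8
MOD      -> 0 6
DUP      -> 0 6 6
SUB      -> 0 0
SUB      -> 0
PUSH 1   -> 0 1
GT       -> 0
PUSH 7   -> 0 7
POP      -> 0
DUP      -> 0 0
OVER     -> 0 0 0
POP      -> 0 0
OVER     -> 0 0 0
PUSH -9  -> 0 0 0 -9
SUB      -> 0 0 9
POP      -> 0 0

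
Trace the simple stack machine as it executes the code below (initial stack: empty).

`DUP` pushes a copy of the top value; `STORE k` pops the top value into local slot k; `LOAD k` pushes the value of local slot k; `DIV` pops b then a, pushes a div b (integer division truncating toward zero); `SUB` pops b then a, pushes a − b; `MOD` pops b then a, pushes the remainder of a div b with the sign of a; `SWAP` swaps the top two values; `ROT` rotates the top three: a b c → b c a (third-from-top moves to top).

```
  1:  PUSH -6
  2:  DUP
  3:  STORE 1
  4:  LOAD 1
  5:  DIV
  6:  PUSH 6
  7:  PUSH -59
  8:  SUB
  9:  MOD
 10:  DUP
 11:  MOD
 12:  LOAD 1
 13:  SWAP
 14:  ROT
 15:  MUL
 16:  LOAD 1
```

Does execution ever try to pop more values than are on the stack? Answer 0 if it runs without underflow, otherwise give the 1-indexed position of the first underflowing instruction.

14

PUSH -6  → [-6]
DUP      → [-6, -6]
STORE 1  → [-6]
LOAD 1   → [-6, -6]
DIV      → [1]
PUSH 6   → [1, 6]
PUSH -59 → [1, 6, -59]
SUB      → [1, 65]
MOD      → [1]
DUP      → [1, 1]
MOD      → [0]
LOAD 1   → [0, -6]
SWAP     → [-6, 0]
ROT  — needs 3 operands, stack has 2 → underflow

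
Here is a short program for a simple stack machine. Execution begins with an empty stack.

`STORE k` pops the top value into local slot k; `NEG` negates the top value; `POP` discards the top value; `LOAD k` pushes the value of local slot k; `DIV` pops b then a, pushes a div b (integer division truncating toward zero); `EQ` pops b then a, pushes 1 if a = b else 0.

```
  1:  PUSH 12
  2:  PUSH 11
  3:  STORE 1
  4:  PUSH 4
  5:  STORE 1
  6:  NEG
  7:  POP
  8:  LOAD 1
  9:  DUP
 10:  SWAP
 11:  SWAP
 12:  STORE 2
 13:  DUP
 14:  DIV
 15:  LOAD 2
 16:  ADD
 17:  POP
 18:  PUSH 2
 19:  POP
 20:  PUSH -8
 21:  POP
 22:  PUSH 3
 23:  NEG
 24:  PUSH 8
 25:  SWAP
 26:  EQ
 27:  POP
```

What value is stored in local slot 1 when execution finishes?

4

PUSH 12  [12]
PUSH 11  [12, 11]
STORE 1  [12]
PUSH 4   [12, 4]
STORE 1  [12]
NEG      [-12]
POP      []
LOAD 1   [4]
DUP      [4, 4]
SWAP     [4, 4]
SWAP     [4, 4]
STORE 2  [4]
DUP      [4, 4]
DIV      [1]
LOAD 2   [1, 4]
ADD      [5]
POP      []
PUSH 2   [2]
POP      []
PUSH -8  [-8]
POP      []
PUSH 3   [3]
NEG      [-3]
PUSH 8   [-3, 8]
SWAP     [8, -3]
EQ       [0]
POP      []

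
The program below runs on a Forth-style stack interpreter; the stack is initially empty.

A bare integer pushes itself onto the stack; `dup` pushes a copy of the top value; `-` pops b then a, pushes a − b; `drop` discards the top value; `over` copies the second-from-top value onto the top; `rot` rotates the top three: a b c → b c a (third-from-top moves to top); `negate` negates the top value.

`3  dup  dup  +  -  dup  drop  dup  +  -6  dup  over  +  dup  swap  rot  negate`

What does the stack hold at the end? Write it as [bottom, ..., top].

3      → [3]
dup    → [3, 3]
dup    → [3, 3, 3]
+      → [3, 6]
-      → [-3]
dup    → [-3, -3]
drop   → [-3]
dup    → [-3, -3]
+      → [-6]
-6     → [-6, -6]
dup    → [-6, -6, -6]
over   → [-6, -6, -6, -6]
+      → [-6, -6, -12]
dup    → [-6, -6, -12, -12]
swap   → [-6, -6, -12, -12]
rot    → [-6, -12, -12, -6]
negate → [-6, -12, -12, 6]

[-6, -12, -12, 6]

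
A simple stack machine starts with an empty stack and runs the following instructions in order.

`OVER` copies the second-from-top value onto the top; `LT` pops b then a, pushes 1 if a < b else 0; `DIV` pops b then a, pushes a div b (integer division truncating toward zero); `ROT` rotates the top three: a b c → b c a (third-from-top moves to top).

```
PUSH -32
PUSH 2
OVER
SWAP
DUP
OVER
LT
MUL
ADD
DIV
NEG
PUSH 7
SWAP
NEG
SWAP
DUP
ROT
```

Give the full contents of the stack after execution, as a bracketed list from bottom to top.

PUSH -32 -> -32
PUSH 2   -> -32 2
OVER     -> -32 2 -32
SWAP     -> -32 -32 2
DUP      -> -32 -32 2 2
OVER     -> -32 -32 2 2 2
LT       -> -32 -32 2 0
MUL      -> -32 -32 0
ADD      -> -32 -32
DIV      -> 1
NEG      -> -1
PUSH 7   -> -1 7
SWAP     -> 7 -1
NEG      -> 7 1
SWAP     -> 1 7
DUP      -> 1 7 7
ROT      -> 7 7 1

[7, 7, 1]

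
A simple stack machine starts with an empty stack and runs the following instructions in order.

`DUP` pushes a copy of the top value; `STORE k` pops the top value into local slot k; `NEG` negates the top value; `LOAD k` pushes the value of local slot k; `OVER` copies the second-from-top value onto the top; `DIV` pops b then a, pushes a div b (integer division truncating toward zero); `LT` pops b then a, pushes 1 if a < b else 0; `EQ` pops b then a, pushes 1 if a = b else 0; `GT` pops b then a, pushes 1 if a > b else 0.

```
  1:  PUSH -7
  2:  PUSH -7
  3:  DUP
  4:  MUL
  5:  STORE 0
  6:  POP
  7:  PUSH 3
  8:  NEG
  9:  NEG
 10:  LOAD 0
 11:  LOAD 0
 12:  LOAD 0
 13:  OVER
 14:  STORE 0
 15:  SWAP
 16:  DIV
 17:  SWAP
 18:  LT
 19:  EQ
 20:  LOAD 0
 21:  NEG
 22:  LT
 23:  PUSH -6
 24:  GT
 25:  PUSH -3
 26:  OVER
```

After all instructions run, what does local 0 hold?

49

PUSH -7 → -7
PUSH -7 → -7 -7
DUP     → -7 -7 -7
MUL     → -7 49
STORE 0 → -7
POP     → (empty)
PUSH 3  → 3
NEG     → -3
NEG     → 3
LOAD 0  → 3 49
LOAD 0  → 3 49 49
LOAD 0  → 3 49 49 49
OVER    → 3 49 49 49 49
STORE 0 → 3 49 49 49
SWAP    → 3 49 49 49
DIV     → 3 49 1
SWAP    → 3 1 49
LT      → 3 1
EQ      → 0
LOAD 0  → 0 49
NEG     → 0 -49
LT      → 0
PUSH -6 → 0 -6
GT      → 1
PUSH -3 → 1 -3
OVER    → 1 -3 1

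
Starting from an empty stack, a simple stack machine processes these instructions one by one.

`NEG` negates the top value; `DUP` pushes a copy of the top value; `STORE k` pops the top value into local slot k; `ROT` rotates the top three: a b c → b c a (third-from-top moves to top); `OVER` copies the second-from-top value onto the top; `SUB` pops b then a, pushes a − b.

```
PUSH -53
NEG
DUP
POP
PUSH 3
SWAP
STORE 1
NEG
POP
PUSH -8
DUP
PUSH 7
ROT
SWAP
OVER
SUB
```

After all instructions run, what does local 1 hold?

53

PUSH -53 : [-53]
NEG      : [53]
DUP      : [53, 53]
POP      : [53]
PUSH 3   : [53, 3]
SWAP     : [3, 53]
STORE 1  : [3]
NEG      : [-3]
POP      : []
PUSH -8  : [-8]
DUP      : [-8, -8]
PUSH 7   : [-8, -8, 7]
ROT      : [-8, 7, -8]
SWAP     : [-8, -8, 7]
OVER     : [-8, -8, 7, -8]
SUB      : [-8, -8, 15]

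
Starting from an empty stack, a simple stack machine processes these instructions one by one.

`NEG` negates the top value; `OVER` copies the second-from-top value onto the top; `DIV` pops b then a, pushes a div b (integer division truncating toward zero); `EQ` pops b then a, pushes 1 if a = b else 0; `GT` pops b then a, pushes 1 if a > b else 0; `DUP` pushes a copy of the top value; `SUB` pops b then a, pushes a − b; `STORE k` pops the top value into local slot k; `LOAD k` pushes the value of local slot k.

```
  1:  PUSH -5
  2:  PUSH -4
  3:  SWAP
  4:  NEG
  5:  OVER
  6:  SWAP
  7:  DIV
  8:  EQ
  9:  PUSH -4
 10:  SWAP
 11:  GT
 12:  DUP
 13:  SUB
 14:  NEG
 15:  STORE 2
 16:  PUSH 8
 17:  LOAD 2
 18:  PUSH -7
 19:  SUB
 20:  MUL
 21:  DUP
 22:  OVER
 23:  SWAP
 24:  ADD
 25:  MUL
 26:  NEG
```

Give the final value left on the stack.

-6272

PUSH -5 -> [-5]
PUSH -4 -> [-5, -4]
SWAP    -> [-4, -5]
NEG     -> [-4, 5]
OVER    -> [-4, 5, -4]
SWAP    -> [-4, -4, 5]
DIV     -> [-4, 0]
EQ      -> [0]
PUSH -4 -> [0, -4]
SWAP    -> [-4, 0]
GT      -> [0]
DUP     -> [0, 0]
SUB     -> [0]
NEG     -> [0]
STORE 2 -> []
PUSH 8  -> [8]
LOAD 2  -> [8, 0]
PUSH -7 -> [8, 0, -7]
SUB     -> [8, 7]
MUL     -> [56]
DUP     -> [56, 56]
OVER    -> [56, 56, 56]
SWAP    -> [56, 56, 56]
ADD     -> [56, 112]
MUL     -> [6272]
NEG     -> [-6272]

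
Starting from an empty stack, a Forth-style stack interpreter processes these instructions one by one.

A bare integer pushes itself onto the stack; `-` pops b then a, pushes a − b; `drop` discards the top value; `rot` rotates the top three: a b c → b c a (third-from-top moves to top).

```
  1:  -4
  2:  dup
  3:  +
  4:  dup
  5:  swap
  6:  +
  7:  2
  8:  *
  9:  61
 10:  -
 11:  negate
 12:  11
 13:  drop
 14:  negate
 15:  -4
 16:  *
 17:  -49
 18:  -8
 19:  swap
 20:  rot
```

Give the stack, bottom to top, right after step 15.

-4      [-4]
dup     [-4, -4]
+       [-8]
dup     [-8, -8]
swap    [-8, -8]
+       [-16]
2       [-16, 2]
*       [-32]
61      [-32, 61]
-       [-93]
negate  [93]
11      [93, 11]
drop    [93]
negate  [-93]
-4      [-93, -4]

[-93, -4]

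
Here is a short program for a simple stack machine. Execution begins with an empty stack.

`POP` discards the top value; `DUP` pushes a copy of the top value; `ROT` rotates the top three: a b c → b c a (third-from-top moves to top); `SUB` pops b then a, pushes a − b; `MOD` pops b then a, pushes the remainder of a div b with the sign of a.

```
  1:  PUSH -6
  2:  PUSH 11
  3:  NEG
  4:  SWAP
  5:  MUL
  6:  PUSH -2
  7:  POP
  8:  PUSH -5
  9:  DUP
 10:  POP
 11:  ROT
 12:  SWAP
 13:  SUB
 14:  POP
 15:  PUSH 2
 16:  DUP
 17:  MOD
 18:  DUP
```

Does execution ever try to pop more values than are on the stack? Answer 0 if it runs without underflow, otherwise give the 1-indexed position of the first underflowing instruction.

11

PUSH -6  -6
PUSH 11  -6 11
NEG      -6 -11
SWAP     -11 -6
MUL      66
PUSH -2  66 -2
POP      66
PUSH -5  66 -5
DUP      66 -5 -5
POP      66 -5
ROT  — needs 3 operands, stack has 2 → underflow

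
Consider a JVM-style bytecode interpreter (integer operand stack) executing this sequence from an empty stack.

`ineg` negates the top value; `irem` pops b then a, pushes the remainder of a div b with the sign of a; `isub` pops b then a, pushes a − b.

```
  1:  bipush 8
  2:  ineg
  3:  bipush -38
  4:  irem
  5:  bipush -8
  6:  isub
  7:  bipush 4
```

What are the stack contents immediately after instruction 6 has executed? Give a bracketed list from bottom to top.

[0]

bipush 8    8
ineg        -8
bipush -38  -8 -38
irem        -8
bipush -8   -8 -8
isub        0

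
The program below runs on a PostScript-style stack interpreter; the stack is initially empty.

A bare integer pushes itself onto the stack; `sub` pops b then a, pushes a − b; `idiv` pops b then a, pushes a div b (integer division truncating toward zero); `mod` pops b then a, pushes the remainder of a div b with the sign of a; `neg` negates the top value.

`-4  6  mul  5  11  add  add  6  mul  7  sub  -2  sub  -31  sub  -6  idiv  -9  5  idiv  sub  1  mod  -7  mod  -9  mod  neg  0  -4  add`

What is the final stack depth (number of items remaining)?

2

-4   -> -4
6    -> -4 6
mul  -> -24
5    -> -24 5
11   -> -24 5 11
add  -> -24 16
add  -> -8
6    -> -8 6
mul  -> -48
7    -> -48 7
sub  -> -55
-2   -> -55 -2
sub  -> -53
-31  -> -53 -31
sub  -> -22
-6   -> -22 -6
idiv -> 3
-9   -> 3 -9
5    -> 3 -9 5
idiv -> 3 -1
sub  -> 4
1    -> 4 1
mod  -> 0
-7   -> 0 -7
mod  -> 0
-9   -> 0 -9
mod  -> 0
neg  -> 0
0    -> 0 0
-4   -> 0 0 -4
add  -> 0 -4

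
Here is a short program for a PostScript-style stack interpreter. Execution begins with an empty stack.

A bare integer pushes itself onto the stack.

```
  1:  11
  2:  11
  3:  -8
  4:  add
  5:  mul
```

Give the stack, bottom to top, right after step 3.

[11, 11, -8]

11 : [11]
11 : [11, 11]
-8 : [11, 11, -8]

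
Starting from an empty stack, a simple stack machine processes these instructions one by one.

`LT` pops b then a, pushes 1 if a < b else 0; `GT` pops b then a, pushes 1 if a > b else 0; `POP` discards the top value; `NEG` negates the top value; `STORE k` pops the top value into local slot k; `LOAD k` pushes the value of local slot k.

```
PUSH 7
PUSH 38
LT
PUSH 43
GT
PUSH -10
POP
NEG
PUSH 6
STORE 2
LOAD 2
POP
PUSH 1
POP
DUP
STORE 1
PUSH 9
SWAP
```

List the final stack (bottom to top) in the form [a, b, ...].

[9, 0]

PUSH 7   → 7
PUSH 38  → 7 38
LT       → 1
PUSH 43  → 1 43
GT       → 0
PUSH -10 → 0 -10
POP      → 0
NEG      → 0
PUSH 6   → 0 6
STORE 2  → 0
LOAD 2   → 0 6
POP      → 0
PUSH 1   → 0 1
POP      → 0
DUP      → 0 0
STORE 1  → 0
PUSH 9   → 0 9
SWAP     → 9 0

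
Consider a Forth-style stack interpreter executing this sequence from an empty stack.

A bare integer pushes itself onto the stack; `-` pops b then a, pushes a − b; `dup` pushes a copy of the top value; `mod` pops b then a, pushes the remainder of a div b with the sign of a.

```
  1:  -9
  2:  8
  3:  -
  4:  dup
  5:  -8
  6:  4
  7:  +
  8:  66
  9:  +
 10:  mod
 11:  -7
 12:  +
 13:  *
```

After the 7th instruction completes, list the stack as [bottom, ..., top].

[-17, -17, -4]

-9  : [-9]
8   : [-9, 8]
-   : [-17]
dup : [-17, -17]
-8  : [-17, -17, -8]
4   : [-17, -17, -8, 4]
+   : [-17, -17, -4]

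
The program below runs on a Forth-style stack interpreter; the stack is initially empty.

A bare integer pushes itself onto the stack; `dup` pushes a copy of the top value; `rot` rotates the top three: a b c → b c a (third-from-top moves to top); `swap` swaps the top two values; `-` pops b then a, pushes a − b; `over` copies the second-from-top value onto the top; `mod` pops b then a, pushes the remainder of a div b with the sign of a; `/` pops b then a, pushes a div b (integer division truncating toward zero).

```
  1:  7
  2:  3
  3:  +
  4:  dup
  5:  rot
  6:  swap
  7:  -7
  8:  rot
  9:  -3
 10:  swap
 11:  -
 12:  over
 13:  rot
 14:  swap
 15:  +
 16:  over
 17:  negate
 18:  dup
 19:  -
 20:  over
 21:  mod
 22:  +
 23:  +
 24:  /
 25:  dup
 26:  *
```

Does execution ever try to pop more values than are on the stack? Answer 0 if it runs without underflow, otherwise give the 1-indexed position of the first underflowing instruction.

7   : 7
3   : 7 3
+   : 10
dup : 10 10
rot  — needs 3 operands, stack has 2 → underflow

5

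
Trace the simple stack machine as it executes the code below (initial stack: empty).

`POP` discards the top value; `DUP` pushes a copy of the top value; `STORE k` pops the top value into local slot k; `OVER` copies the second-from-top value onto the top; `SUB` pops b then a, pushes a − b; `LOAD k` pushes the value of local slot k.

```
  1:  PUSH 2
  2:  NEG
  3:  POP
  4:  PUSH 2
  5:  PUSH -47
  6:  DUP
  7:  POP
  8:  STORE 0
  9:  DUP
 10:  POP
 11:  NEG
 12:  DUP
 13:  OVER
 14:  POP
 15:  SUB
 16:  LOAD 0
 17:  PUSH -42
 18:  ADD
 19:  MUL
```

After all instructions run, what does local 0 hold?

-47

PUSH 2    [2]
NEG       [-2]
POP       []
PUSH 2    [2]
PUSH -47  [2, -47]
DUP       [2, -47, -47]
POP       [2, -47]
STORE 0   [2]
DUP       [2, 2]
POP       [2]
NEG       [-2]
DUP       [-2, -2]
OVER      [-2, -2, -2]
POP       [-2, -2]
SUB       [0]
LOAD 0    [0, -47]
PUSH -42  [0, -47, -42]
ADD       [0, -89]
MUL       [0]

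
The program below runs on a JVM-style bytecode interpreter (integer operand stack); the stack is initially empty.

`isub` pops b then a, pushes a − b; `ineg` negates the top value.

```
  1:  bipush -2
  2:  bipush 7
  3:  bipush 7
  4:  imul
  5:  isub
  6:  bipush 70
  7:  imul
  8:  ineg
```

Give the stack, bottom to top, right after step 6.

bipush -2  -2
bipush 7   -2 7
bipush 7   -2 7 7
imul       -2 49
isub       -51
bipush 70  -51 70

[-51, 70]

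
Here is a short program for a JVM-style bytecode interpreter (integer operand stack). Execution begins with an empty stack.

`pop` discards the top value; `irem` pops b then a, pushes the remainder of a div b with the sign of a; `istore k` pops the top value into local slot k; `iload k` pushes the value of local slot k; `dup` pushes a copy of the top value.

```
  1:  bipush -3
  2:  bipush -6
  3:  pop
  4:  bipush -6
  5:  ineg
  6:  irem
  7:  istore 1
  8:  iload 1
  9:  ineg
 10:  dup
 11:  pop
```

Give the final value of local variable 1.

-3

bipush -3 → [-3]
bipush -6 → [-3, -6]
pop       → [-3]
bipush -6 → [-3, -6]
ineg      → [-3, 6]
irem      → [-3]
istore 1  → []
iload 1   → [-3]
ineg      → [3]
dup       → [3, 3]
pop       → [3]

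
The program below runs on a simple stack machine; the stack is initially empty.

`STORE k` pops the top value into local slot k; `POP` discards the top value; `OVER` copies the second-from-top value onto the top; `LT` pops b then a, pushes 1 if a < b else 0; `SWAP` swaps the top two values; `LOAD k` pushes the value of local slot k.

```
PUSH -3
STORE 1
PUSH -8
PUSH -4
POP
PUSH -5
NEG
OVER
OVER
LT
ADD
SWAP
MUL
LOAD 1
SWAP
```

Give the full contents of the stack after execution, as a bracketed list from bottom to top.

PUSH -3 -> -3
STORE 1 -> (empty)
PUSH -8 -> -8
PUSH -4 -> -8 -4
POP     -> -8
PUSH -5 -> -8 -5
NEG     -> -8 5
OVER    -> -8 5 -8
OVER    -> -8 5 -8 5
LT      -> -8 5 1
ADD     -> -8 6
SWAP    -> 6 -8
MUL     -> -48
LOAD 1  -> -48 -3
SWAP    -> -3 -48

[-3, -48]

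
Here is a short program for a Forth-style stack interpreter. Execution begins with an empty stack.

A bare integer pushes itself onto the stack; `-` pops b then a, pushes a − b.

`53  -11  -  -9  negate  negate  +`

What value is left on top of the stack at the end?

53     : 53
-11    : 53 -11
-      : 64
-9     : 64 -9
negate : 64 9
negate : 64 -9
+      : 55

55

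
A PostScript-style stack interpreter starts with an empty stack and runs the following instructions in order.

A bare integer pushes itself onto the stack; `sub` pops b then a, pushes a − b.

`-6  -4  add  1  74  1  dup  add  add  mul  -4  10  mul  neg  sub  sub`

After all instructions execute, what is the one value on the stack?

-46

-6  -> [-6]
-4  -> [-6, -4]
add -> [-10]
1   -> [-10, 1]
74  -> [-10, 1, 74]
1   -> [-10, 1, 74, 1]
dup -> [-10, 1, 74, 1, 1]
add -> [-10, 1, 74, 2]
add -> [-10, 1, 76]
mul -> [-10, 76]
-4  -> [-10, 76, -4]
10  -> [-10, 76, -4, 10]
mul -> [-10, 76, -40]
neg -> [-10, 76, 40]
sub -> [-10, 36]
sub -> [-46]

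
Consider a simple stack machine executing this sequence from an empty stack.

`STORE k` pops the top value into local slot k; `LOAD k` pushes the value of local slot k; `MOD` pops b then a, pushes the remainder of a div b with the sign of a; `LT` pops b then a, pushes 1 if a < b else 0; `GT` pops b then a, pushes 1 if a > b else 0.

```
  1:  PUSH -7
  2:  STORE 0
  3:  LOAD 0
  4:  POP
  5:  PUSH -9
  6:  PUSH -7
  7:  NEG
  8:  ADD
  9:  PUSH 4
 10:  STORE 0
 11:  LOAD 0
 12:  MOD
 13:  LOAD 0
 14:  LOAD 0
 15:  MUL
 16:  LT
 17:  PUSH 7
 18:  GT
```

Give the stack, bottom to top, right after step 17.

PUSH -7  -7
STORE 0  (empty)
LOAD 0   -7
POP      (empty)
PUSH -9  -9
PUSH -7  -9 -7
NEG      -9 7
ADD      -2
PUSH 4   -2 4
STORE 0  -2
LOAD 0   -2 4
MOD      -2
LOAD 0   -2 4
LOAD 0   -2 4 4
MUL      -2 16
LT       1
PUSH 7   1 7

[1, 7]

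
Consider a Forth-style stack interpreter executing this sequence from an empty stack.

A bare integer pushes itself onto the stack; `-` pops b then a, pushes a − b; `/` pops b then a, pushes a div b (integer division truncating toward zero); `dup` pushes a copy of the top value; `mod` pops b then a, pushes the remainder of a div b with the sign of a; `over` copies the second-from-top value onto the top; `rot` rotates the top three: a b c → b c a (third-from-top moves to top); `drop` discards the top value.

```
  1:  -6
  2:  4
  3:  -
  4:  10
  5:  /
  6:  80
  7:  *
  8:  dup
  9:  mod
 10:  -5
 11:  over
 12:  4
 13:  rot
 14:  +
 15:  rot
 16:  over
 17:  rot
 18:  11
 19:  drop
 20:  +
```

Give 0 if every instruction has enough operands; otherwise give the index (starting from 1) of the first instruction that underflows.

-6   -> [-6]
4    -> [-6, 4]
-    -> [-10]
10   -> [-10, 10]
/    -> [-1]
80   -> [-1, 80]
*    -> [-80]
dup  -> [-80, -80]
mod  -> [0]
-5   -> [0, -5]
over -> [0, -5, 0]
4    -> [0, -5, 0, 4]
rot  -> [0, 0, 4, -5]
+    -> [0, 0, -1]
rot  -> [0, -1, 0]
over -> [0, -1, 0, -1]
rot  -> [0, 0, -1, -1]
11   -> [0, 0, -1, -1, 11]
drop -> [0, 0, -1, -1]
+    -> [0, 0, -2]

0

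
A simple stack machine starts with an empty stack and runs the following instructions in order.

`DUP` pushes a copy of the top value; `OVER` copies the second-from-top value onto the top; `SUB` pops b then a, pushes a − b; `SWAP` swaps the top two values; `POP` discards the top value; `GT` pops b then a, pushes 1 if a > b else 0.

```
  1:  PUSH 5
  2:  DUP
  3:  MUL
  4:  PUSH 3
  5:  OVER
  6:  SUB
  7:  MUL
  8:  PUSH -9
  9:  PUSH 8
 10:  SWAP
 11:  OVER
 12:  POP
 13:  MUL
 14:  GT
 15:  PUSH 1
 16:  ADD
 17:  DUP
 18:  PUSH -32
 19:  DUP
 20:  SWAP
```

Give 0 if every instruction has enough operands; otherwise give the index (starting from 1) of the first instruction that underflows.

PUSH 5   → [5]
DUP      → [5, 5]
MUL      → [25]
PUSH 3   → [25, 3]
OVER     → [25, 3, 25]
SUB      → [25, -22]
MUL      → [-550]
PUSH -9  → [-550, -9]
PUSH 8   → [-550, -9, 8]
SWAP     → [-550, 8, -9]
OVER     → [-550, 8, -9, 8]
POP      → [-550, 8, -9]
MUL      → [-550, -72]
GT       → [0]
PUSH 1   → [0, 1]
ADD      → [1]
DUP      → [1, 1]
PUSH -32 → [1, 1, -32]
DUP      → [1, 1, -32, -32]
SWAP     → [1, 1, -32, -32]

0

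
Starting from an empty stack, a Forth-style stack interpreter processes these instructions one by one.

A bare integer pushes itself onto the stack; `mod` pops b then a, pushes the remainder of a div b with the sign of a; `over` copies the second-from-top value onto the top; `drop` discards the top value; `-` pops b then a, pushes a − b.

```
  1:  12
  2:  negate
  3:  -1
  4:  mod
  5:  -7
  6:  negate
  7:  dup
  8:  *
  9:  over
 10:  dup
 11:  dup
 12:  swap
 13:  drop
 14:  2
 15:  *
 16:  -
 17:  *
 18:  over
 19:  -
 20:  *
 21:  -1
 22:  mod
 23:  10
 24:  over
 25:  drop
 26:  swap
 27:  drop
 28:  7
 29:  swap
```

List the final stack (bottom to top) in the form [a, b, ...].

[7, 10]

12      12
negate  -12
-1      -12 -1
mod     0
-7      0 -7
negate  0 7
dup     0 7 7
*       0 49
over    0 49 0
dup     0 49 0 0
dup     0 49 0 0 0
swap    0 49 0 0 0
drop    0 49 0 0
2       0 49 0 0 2
*       0 49 0 0
-       0 49 0
*       0 0
over    0 0 0
-       0 0
*       0
-1      0 -1
mod     0
10      0 10
over    0 10 0
drop    0 10
swap    10 0
drop    10
7       10 7
swap    7 10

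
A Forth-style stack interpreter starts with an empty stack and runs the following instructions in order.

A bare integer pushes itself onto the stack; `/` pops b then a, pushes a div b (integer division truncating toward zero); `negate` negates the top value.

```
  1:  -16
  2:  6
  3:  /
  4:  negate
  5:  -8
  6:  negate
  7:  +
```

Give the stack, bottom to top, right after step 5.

-16    -> -16
6      -> -16 6
/      -> -2
negate -> 2
-8     -> 2 -8

[2, -8]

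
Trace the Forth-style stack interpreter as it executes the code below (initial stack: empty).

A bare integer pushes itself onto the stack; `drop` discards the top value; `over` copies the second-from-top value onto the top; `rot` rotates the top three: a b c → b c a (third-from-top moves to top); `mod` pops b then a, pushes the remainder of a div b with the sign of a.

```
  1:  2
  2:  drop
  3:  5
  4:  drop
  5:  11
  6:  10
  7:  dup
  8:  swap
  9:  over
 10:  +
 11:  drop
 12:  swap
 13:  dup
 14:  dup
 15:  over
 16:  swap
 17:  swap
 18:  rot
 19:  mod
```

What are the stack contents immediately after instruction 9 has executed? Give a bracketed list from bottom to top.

2    -> [2]
drop -> []
5    -> [5]
drop -> []
11   -> [11]
10   -> [11, 10]
dup  -> [11, 10, 10]
swap -> [11, 10, 10]
over -> [11, 10, 10, 10]

[11, 10, 10, 10]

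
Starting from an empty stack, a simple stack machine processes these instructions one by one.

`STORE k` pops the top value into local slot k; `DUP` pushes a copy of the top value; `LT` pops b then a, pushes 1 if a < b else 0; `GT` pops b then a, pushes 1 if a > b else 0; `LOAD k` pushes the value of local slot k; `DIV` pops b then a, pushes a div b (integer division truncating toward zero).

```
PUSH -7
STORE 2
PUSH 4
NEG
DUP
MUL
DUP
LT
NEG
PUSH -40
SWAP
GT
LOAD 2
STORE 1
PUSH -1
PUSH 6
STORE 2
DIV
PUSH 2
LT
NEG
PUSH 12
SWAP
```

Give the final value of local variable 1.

-7

PUSH -7  -> [-7]
STORE 2  -> []
PUSH 4   -> [4]
NEG      -> [-4]
DUP      -> [-4, -4]
MUL      -> [16]
DUP      -> [16, 16]
LT       -> [0]
NEG      -> [0]
PUSH -40 -> [0, -40]
SWAP     -> [-40, 0]
GT       -> [0]
LOAD 2   -> [0, -7]
STORE 1  -> [0]
PUSH -1  -> [0, -1]
PUSH 6   -> [0, -1, 6]
STORE 2  -> [0, -1]
DIV      -> [0]
PUSH 2   -> [0, 2]
LT       -> [1]
NEG      -> [-1]
PUSH 12  -> [-1, 12]
SWAP     -> [12, -1]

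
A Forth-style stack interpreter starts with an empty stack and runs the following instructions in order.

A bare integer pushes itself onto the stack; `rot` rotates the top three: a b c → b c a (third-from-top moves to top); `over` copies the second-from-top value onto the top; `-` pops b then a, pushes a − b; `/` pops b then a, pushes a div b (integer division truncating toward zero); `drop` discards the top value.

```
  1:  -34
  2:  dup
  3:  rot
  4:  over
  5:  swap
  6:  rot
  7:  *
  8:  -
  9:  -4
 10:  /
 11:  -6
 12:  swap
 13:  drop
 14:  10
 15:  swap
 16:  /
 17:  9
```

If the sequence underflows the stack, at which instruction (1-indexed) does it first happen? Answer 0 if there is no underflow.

-34  -34
dup  -34 -34
rot  — needs 3 operands, stack has 2 → underflow

3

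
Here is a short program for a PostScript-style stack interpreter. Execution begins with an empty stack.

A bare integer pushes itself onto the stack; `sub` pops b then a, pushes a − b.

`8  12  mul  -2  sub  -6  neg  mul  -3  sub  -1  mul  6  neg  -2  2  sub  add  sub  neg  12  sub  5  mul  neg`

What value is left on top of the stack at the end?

8   -> 8
12  -> 8 12
mul -> 96
-2  -> 96 -2
sub -> 98
-6  -> 98 -6
neg -> 98 6
mul -> 588
-3  -> 588 -3
sub -> 591
-1  -> 591 -1
mul -> -591
6   -> -591 6
neg -> -591 -6
-2  -> -591 -6 -2
2   -> -591 -6 -2 2
sub -> -591 -6 -4
add -> -591 -10
sub -> -581
neg -> 581
12  -> 581 12
sub -> 569
5   -> 569 5
mul -> 2845
neg -> -2845

-2845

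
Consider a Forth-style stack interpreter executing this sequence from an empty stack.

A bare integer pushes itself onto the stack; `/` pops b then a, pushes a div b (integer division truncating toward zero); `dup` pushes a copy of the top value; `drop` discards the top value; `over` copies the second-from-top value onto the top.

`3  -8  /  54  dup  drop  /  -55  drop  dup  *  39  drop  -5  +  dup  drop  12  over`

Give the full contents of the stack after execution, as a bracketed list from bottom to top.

3    -> 3
-8   -> 3 -8
/    -> 0
54   -> 0 54
dup  -> 0 54 54
drop -> 0 54
/    -> 0
-55  -> 0 -55
drop -> 0
dup  -> 0 0
*    -> 0
39   -> 0 39
drop -> 0
-5   -> 0 -5
+    -> -5
dup  -> -5 -5
drop -> -5
12   -> -5 12
over -> -5 12 -5

[-5, 12, -5]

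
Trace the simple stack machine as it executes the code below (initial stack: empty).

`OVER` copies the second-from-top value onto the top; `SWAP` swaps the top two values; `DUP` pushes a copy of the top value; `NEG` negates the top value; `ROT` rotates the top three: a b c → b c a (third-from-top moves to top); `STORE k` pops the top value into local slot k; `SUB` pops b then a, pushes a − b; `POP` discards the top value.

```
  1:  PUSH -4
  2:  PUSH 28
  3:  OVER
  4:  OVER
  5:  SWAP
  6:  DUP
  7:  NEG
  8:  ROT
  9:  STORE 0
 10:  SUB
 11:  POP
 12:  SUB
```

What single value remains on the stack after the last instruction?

-32

PUSH -4 → -4
PUSH 28 → -4 28
OVER    → -4 28 -4
OVER    → -4 28 -4 28
SWAP    → -4 28 28 -4
DUP     → -4 28 28 -4 -4
NEG     → -4 28 28 -4 4
ROT     → -4 28 -4 4 28
STORE 0 → -4 28 -4 4
SUB     → -4 28 -8
POP     → -4 28
SUB     → -32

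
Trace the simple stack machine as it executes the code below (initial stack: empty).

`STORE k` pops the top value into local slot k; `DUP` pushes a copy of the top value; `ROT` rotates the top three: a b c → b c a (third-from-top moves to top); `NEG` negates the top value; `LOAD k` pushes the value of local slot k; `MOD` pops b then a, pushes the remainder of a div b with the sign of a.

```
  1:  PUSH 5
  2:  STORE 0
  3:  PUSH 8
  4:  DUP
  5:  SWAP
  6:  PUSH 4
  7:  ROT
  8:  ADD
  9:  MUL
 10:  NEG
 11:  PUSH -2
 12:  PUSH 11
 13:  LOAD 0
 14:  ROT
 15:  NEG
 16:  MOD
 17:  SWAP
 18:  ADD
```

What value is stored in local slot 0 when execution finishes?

PUSH 5  : 5
STORE 0 : (empty)
PUSH 8  : 8
DUP     : 8 8
SWAP    : 8 8
PUSH 4  : 8 8 4
ROT     : 8 4 8
ADD     : 8 12
MUL     : 96
NEG     : -96
PUSH -2 : -96 -2
PUSH 11 : -96 -2 11
LOAD 0  : -96 -2 11 5
ROT     : -96 11 5 -2
NEG     : -96 11 5 2
MOD     : -96 11 1
SWAP    : -96 1 11
ADD     : -96 12

5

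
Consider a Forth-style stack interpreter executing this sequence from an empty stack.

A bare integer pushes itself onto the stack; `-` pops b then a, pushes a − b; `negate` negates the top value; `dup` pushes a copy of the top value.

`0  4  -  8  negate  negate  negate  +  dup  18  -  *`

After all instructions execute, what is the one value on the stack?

360

0      : 0
4      : 0 4
-      : -4
8      : -4 8
negate : -4 -8
negate : -4 8
negate : -4 -8
+      : -12
dup    : -12 -12
18     : -12 -12 18
-      : -12 -30
*      : 360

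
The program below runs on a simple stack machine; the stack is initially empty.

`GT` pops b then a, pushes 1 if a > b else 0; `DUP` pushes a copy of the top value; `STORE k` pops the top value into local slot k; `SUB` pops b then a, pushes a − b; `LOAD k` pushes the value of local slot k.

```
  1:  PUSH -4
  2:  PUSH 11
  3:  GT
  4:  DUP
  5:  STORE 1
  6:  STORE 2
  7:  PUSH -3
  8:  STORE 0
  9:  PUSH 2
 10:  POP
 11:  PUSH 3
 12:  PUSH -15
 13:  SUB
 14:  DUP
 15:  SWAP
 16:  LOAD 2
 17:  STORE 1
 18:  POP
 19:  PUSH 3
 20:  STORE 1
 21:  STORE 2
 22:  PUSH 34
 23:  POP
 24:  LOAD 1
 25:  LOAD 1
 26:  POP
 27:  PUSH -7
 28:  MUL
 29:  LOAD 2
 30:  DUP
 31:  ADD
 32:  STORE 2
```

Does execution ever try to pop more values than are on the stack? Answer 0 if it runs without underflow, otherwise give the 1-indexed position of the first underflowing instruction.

0

PUSH -4   [-4]
PUSH 11   [-4, 11]
GT        [0]
DUP       [0, 0]
STORE 1   [0]
STORE 2   []
PUSH -3   [-3]
STORE 0   []
PUSH 2    [2]
POP       []
PUSH 3    [3]
PUSH -15  [3, -15]
SUB       [18]
DUP       [18, 18]
SWAP      [18, 18]
LOAD 2    [18, 18, 0]
STORE 1   [18, 18]
POP       [18]
PUSH 3    [18, 3]
STORE 1   [18]
STORE 2   []
PUSH 34   [34]
POP       []
LOAD 1    [3]
LOAD 1    [3, 3]
POP       [3]
PUSH -7   [3, -7]
MUL       [-21]
LOAD 2    [-21, 18]
DUP       [-21, 18, 18]
ADD       [-21, 36]
STORE 2   [-21]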